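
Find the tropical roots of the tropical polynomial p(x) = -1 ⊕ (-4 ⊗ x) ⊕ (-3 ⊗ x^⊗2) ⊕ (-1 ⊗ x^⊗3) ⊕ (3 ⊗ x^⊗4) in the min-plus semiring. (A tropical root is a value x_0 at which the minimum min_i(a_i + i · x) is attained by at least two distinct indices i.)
Roots: {-4, -2, -1, 3}

Each tropical root is a break point of the lower envelope of the lines y = a_i + i · x (there are 5 lines, with slopes 0, 1, ..., 4). Only the lines that attain the minimum somewhere contribute to roots; other lines are dominated. Here the surviving (envelope) indices are i = 4, i = 3, i = 2, i = 1, i = 0.
Intersections between consecutive envelope lines give the roots: for adjacent envelope indices i < j the intersection is x = (a_i − a_j) / (j − i). Reading off the sorted break points: {-4, -2, -1, 3}.
Verification: at each break x_0, at least two indices attain the minimum of min_i(a_i + i · x_0).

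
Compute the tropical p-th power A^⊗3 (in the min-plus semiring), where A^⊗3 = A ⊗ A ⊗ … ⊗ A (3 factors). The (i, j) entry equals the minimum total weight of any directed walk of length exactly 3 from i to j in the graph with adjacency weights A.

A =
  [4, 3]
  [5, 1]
A^⊗3 =
  [9, 5]
  [7, 3]

Each entry (A^⊗3)_ij equals the minimum over all length-3 walks i = v_0 → v_1 → … → v_3 = j of Σ_t A[v_t][v_{t+1}]. For example, for (i, j) = (0, 1) we minimise over 4 possible intermediate vertex sequences; the minimum is 5, attained along the walk 0 → 1 → 1 → 1.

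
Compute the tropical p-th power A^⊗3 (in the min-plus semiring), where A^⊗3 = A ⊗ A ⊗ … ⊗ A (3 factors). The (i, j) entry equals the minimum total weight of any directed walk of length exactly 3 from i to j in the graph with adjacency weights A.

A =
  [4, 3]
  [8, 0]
A^⊗3 =
  [11, 3]
  [8, 0]

Each entry (A^⊗3)_ij equals the minimum over all length-3 walks i = v_0 → v_1 → … → v_3 = j of Σ_t A[v_t][v_{t+1}]. For example, for (i, j) = (0, 1) we minimise over 4 possible intermediate vertex sequences; the minimum is 3, attained along the walk 0 → 1 → 1 → 1.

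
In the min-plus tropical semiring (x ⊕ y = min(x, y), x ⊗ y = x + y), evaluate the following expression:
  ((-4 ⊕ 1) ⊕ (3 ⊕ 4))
((-4 ⊕ 1) ⊕ (3 ⊕ 4)) = -4

Expand innermost to outermost. Recall ⊕ takes the minimum of its arguments and ⊗ takes their sum. Working out the expression ((-4 ⊕ 1) ⊕ (3 ⊕ 4)) gives -4.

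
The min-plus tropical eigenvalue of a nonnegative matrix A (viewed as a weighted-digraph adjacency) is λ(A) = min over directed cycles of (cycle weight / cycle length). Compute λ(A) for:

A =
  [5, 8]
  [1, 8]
λ(A) = 9/2

Enumerate directed cycles and compute their means (weight / length). Sample:
  cycle 0 → 0: weight = 5, length = 1, mean = 5/1 ≈ 5.000
  cycle 1 → 1: weight = 8, length = 1, mean = 8/1 ≈ 8.000
  cycle 0 → 1 → 0: weight = 9, length = 2, mean = 9/2 ≈ 4.500
  cycle 1 → 0 → 1: weight = 9, length = 2, mean = 9/2 ≈ 4.500
Minimum mean = 4.500, attained e.g. along the cycle 0 → 1 → 0 with weight 9 and length 2. So λ(A) = 9/2 = 9/2.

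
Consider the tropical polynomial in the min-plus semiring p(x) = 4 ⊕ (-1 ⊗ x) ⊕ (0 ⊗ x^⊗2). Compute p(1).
p(1) = 0

A tropical monomial a ⊗ x^⊗i evaluates to a + i · x. Evaluating each term at x = 1:
  Term 0 contributes 4 + 0 · 1 = 4
  Term 1 contributes -1 + 1 · 1 = 0
  Term 2 contributes 0 + 2 · 1 = 2
p(1) = ⊕ of these = min[4, 0, 2] = 0.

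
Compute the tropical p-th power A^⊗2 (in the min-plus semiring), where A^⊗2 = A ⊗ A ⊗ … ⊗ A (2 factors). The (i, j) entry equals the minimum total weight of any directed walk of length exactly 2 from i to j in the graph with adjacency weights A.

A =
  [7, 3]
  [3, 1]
A^⊗2 =
  [6, 4]
  [4, 2]

Each entry (A^⊗2)_ij equals the minimum over all length-2 walks i = v_0 → v_1 → … → v_2 = j of Σ_t A[v_t][v_{t+1}]. For example, for (i, j) = (0, 1) we minimise over 2 possible intermediate vertex sequences; the minimum is 4, attained along the walk 0 → 1 → 1.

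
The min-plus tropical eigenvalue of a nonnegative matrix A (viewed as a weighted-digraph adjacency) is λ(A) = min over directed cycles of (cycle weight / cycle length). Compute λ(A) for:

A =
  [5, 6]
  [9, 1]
λ(A) = 1

Enumerate directed cycles and compute their means (weight / length). Sample:
  cycle 0 → 0: weight = 5, length = 1, mean = 5/1 ≈ 5.000
  cycle 1 → 1: weight = 1, length = 1, mean = 1/1 ≈ 1.000
  cycle 0 → 1 → 0: weight = 15, length = 2, mean = 15/2 ≈ 7.500
  cycle 1 → 0 → 1: weight = 15, length = 2, mean = 15/2 ≈ 7.500
Minimum mean = 1.000, attained e.g. along the cycle 1 → 1 with weight 1 and length 1. So λ(A) = 1/1 = 1.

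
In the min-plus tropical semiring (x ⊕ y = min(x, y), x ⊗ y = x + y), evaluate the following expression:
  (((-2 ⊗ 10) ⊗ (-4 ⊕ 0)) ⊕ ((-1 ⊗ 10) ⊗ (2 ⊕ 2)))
(((-2 ⊗ 10) ⊗ (-4 ⊕ 0)) ⊕ ((-1 ⊗ 10) ⊗ (2 ⊕ 2))) = 4

Expand innermost to outermost. Recall ⊕ takes the minimum of its arguments and ⊗ takes their sum. Working out the expression (((-2 ⊗ 10) ⊗ (-4 ⊕ 0)) ⊕ ((-1 ⊗ 10) ⊗ (2 ⊕ 2))) gives 4.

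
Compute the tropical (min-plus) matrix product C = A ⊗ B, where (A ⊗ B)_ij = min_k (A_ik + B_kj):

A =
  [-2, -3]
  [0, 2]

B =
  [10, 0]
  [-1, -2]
A ⊗ B =
  [-4, -5]
  [1, 0]

Apply the min-plus product entry-by-entry:
  C[0][0] = min over k of (A[0][0] + B[0][0] = -2 + 10 = 8, A[0][1] + B[1][0] = -3 + -1 = -4) = -4 (attained at k = 1)
  C[0][1] = min over k of (A[0][0] + B[0][1] = -2 + 0 = -2, A[0][1] + B[1][1] = -3 + -2 = -5) = -5 (attained at k = 1)
  C[1][0] = min over k of (A[1][0] + B[0][0] = 0 + 10 = 10, A[1][1] + B[1][0] = 2 + -1 = 1) = 1 (attained at k = 1)
  C[1][1] = min over k of (A[1][0] + B[0][1] = 0 + 0 = 0, A[1][1] + B[1][1] = 2 + -2 = 0) = 0 (attained at k = 0)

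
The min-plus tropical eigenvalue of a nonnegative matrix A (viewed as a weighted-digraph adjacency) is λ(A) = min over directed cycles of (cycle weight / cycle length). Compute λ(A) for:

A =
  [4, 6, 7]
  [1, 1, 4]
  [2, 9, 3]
λ(A) = 1

Enumerate directed cycles and compute their means (weight / length). Sample:
  cycle 0 → 0: weight = 4, length = 1, mean = 4/1 ≈ 4.000
  cycle 1 → 1: weight = 1, length = 1, mean = 1/1 ≈ 1.000
  cycle 2 → 2: weight = 3, length = 1, mean = 3/1 ≈ 3.000
  cycle 0 → 1 → 0: weight = 7, length = 2, mean = 7/2 ≈ 3.500
  cycle 0 → 2 → 0: weight = 9, length = 2, mean = 9/2 ≈ 4.500
  cycle 1 → 0 → 1: weight = 7, length = 2, mean = 7/2 ≈ 3.500
Minimum mean = 1.000, attained e.g. along the cycle 1 → 1 with weight 1 and length 1. So λ(A) = 1/1 = 1.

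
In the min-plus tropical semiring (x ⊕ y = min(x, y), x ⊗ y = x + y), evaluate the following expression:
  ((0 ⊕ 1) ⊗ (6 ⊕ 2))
((0 ⊕ 1) ⊗ (6 ⊕ 2)) = 2

Expand innermost to outermost. Recall ⊕ takes the minimum of its arguments and ⊗ takes their sum. Working out the expression ((0 ⊕ 1) ⊗ (6 ⊕ 2)) gives 2.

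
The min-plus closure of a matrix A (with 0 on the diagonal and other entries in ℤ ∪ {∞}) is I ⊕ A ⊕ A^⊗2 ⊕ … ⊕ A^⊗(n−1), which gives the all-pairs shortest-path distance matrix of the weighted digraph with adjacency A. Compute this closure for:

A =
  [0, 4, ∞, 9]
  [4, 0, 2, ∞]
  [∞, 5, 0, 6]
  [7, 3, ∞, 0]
Closure =
  [0, 4, 6, 9]
  [4, 0, 2, 8]
  [9, 5, 0, 6]
  [7, 3, 5, 0]

This is the Floyd-Warshall all-pairs shortest-path computation. For each intermediate vertex k = 0, 1, …, 3, update dist[i][j] ← min(dist[i][j], dist[i][k] + dist[k][j]). The final matrix gives, for each (i, j), the minimum total weight of any directed path from i to j (possibly empty when i = j).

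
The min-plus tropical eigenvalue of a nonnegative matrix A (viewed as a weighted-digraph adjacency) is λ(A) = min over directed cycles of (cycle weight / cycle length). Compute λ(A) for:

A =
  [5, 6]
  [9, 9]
λ(A) = 5

Enumerate directed cycles and compute their means (weight / length). Sample:
  cycle 0 → 0: weight = 5, length = 1, mean = 5/1 ≈ 5.000
  cycle 1 → 1: weight = 9, length = 1, mean = 9/1 ≈ 9.000
  cycle 0 → 1 → 0: weight = 15, length = 2, mean = 15/2 ≈ 7.500
  cycle 1 → 0 → 1: weight = 15, length = 2, mean = 15/2 ≈ 7.500
Minimum mean = 5.000, attained e.g. along the cycle 0 → 0 with weight 5 and length 1. So λ(A) = 5/1 = 5.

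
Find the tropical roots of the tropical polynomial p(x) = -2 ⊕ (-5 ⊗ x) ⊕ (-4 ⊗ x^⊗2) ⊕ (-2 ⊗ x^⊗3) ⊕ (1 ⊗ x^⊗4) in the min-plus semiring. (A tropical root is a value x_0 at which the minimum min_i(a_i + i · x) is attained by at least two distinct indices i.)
Roots: {-3, -2, -1, 3}

Each tropical root is a break point of the lower envelope of the lines y = a_i + i · x (there are 5 lines, with slopes 0, 1, ..., 4). Only the lines that attain the minimum somewhere contribute to roots; other lines are dominated. Here the surviving (envelope) indices are i = 4, i = 3, i = 2, i = 1, i = 0.
Intersections between consecutive envelope lines give the roots: for adjacent envelope indices i < j the intersection is x = (a_i − a_j) / (j − i). Reading off the sorted break points: {-3, -2, -1, 3}.
Verification: at each break x_0, at least two indices attain the minimum of min_i(a_i + i · x_0).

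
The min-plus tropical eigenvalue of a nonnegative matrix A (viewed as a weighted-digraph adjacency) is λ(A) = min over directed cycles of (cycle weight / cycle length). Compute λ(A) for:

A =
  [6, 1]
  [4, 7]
λ(A) = 5/2

Enumerate directed cycles and compute their means (weight / length). Sample:
  cycle 0 → 0: weight = 6, length = 1, mean = 6/1 ≈ 6.000
  cycle 1 → 1: weight = 7, length = 1, mean = 7/1 ≈ 7.000
  cycle 0 → 1 → 0: weight = 5, length = 2, mean = 5/2 ≈ 2.500
  cycle 1 → 0 → 1: weight = 5, length = 2, mean = 5/2 ≈ 2.500
Minimum mean = 2.500, attained e.g. along the cycle 0 → 1 → 0 with weight 5 and length 2. So λ(A) = 5/2 = 5/2.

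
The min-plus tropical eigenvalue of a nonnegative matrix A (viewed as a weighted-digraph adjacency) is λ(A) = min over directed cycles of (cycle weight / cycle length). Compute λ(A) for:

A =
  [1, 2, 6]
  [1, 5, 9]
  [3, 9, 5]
λ(A) = 1

Enumerate directed cycles and compute their means (weight / length). Sample:
  cycle 0 → 0: weight = 1, length = 1, mean = 1/1 ≈ 1.000
  cycle 1 → 1: weight = 5, length = 1, mean = 5/1 ≈ 5.000
  cycle 2 → 2: weight = 5, length = 1, mean = 5/1 ≈ 5.000
  cycle 0 → 1 → 0: weight = 3, length = 2, mean = 3/2 ≈ 1.500
  cycle 0 → 2 → 0: weight = 9, length = 2, mean = 9/2 ≈ 4.500
  cycle 1 → 0 → 1: weight = 3, length = 2, mean = 3/2 ≈ 1.500
Minimum mean = 1.000, attained e.g. along the cycle 0 → 0 with weight 1 and length 1. So λ(A) = 1/1 = 1.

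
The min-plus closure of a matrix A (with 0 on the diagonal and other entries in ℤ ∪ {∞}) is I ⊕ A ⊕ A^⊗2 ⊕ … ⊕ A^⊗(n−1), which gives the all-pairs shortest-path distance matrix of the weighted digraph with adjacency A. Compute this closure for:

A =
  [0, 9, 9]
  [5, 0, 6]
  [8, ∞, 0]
Closure =
  [0, 9, 9]
  [5, 0, 6]
  [8, 17, 0]

This is the Floyd-Warshall all-pairs shortest-path computation. For each intermediate vertex k = 0, 1, …, 2, update dist[i][j] ← min(dist[i][j], dist[i][k] + dist[k][j]). The final matrix gives, for each (i, j), the minimum total weight of any directed path from i to j (possibly empty when i = j).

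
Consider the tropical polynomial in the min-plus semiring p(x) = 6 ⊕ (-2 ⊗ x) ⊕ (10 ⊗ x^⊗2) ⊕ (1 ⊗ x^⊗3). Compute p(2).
p(2) = 0

A tropical monomial a ⊗ x^⊗i evaluates to a + i · x. Evaluating each term at x = 2:
  Term 0 contributes 6 + 0 · 2 = 6
  Term 1 contributes -2 + 1 · 2 = 0
  Term 2 contributes 10 + 2 · 2 = 14
  Term 3 contributes 1 + 3 · 2 = 7
p(2) = ⊕ of these = min[6, 0, 14, 7] = 0.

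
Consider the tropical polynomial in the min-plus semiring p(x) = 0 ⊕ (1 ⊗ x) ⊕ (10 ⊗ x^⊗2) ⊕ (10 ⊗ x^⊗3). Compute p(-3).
p(-3) = -2

A tropical monomial a ⊗ x^⊗i evaluates to a + i · x. Evaluating each term at x = -3:
  Term 0 contributes 0 + 0 · -3 = 0
  Term 1 contributes 1 + 1 · -3 = -2
  Term 2 contributes 10 + 2 · -3 = 4
  Term 3 contributes 10 + 3 · -3 = 1
p(-3) = ⊕ of these = min[0, -2, 4, 1] = -2.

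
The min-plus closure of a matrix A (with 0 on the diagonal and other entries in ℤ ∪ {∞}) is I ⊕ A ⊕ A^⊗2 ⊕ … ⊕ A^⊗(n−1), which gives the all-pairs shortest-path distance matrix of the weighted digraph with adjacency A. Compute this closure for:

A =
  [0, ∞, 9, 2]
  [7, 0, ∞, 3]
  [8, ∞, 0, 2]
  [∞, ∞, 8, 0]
Closure =
  [0, ∞, 9, 2]
  [7, 0, 11, 3]
  [8, ∞, 0, 2]
  [16, ∞, 8, 0]

This is the Floyd-Warshall all-pairs shortest-path computation. For each intermediate vertex k = 0, 1, …, 3, update dist[i][j] ← min(dist[i][j], dist[i][k] + dist[k][j]). The final matrix gives, for each (i, j), the minimum total weight of any directed path from i to j (possibly empty when i = j).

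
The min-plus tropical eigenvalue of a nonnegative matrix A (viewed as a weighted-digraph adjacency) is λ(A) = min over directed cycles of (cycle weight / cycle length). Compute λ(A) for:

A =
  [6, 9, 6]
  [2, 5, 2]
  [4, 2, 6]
λ(A) = 2

Enumerate directed cycles and compute their means (weight / length). Sample:
  cycle 0 → 0: weight = 6, length = 1, mean = 6/1 ≈ 6.000
  cycle 1 → 1: weight = 5, length = 1, mean = 5/1 ≈ 5.000
  cycle 2 → 2: weight = 6, length = 1, mean = 6/1 ≈ 6.000
  cycle 0 → 1 → 0: weight = 11, length = 2, mean = 11/2 ≈ 5.500
  cycle 0 → 2 → 0: weight = 10, length = 2, mean = 10/2 ≈ 5.000
  cycle 1 → 0 → 1: weight = 11, length = 2, mean = 11/2 ≈ 5.500
Minimum mean = 2.000, attained e.g. along the cycle 1 → 2 → 1 with weight 4 and length 2. So λ(A) = 4/2 = 2.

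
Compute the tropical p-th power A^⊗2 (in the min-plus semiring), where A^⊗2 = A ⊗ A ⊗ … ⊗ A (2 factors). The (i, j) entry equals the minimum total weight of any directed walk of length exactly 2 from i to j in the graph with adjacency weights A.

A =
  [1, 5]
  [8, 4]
A^⊗2 =
  [2, 6]
  [9, 8]

Each entry (A^⊗2)_ij equals the minimum over all length-2 walks i = v_0 → v_1 → … → v_2 = j of Σ_t A[v_t][v_{t+1}]. For example, for (i, j) = (0, 1) we minimise over 2 possible intermediate vertex sequences; the minimum is 6, attained along the walk 0 → 0 → 1.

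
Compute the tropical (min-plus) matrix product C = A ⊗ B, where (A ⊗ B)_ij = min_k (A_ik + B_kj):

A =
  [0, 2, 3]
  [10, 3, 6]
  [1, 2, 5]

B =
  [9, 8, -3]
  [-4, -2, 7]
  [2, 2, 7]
A ⊗ B =
  [-2, 0, -3]
  [-1, 1, 7]
  [-2, 0, -2]

Apply the min-plus product entry-by-entry:
  C[0][0] = min over k of (A[0][0] + B[0][0] = 0 + 9 = 9, A[0][1] + B[1][0] = 2 + -4 = -2, A[0][2] + B[2][0] = 3 + 2 = 5) = -2 (attained at k = 1)
  C[0][1] = min over k of (A[0][0] + B[0][1] = 0 + 8 = 8, A[0][1] + B[1][1] = 2 + -2 = 0, A[0][2] + B[2][1] = 3 + 2 = 5) = 0 (attained at k = 1)
  C[0][2] = min over k of (A[0][0] + B[0][2] = 0 + -3 = -3, A[0][1] + B[1][2] = 2 + 7 = 9, A[0][2] + B[2][2] = 3 + 7 = 10) = -3 (attained at k = 0)
  C[1][0] = min over k of (A[1][0] + B[0][0] = 10 + 9 = 19, A[1][1] + B[1][0] = 3 + -4 = -1, A[1][2] + B[2][0] = 6 + 2 = 8) = -1 (attained at k = 1)
  C[1][1] = min over k of (A[1][0] + B[0][1] = 10 + 8 = 18, A[1][1] + B[1][1] = 3 + -2 = 1, A[1][2] + B[2][1] = 6 + 2 = 8) = 1 (attained at k = 1)
  C[1][2] = min over k of (A[1][0] + B[0][2] = 10 + -3 = 7, A[1][1] + B[1][2] = 3 + 7 = 10, A[1][2] + B[2][2] = 6 + 7 = 13) = 7 (attained at k = 0)
  C[2][0] = min over k of (A[2][0] + B[0][0] = 1 + 9 = 10, A[2][1] + B[1][0] = 2 + -4 = -2, A[2][2] + B[2][0] = 5 + 2 = 7) = -2 (attained at k = 1)
  C[2][1] = min over k of (A[2][0] + B[0][1] = 1 + 8 = 9, A[2][1] + B[1][1] = 2 + -2 = 0, A[2][2] + B[2][1] = 5 + 2 = 7) = 0 (attained at k = 1)
  C[2][2] = min over k of (A[2][0] + B[0][2] = 1 + -3 = -2, A[2][1] + B[1][2] = 2 + 7 = 9, A[2][2] + B[2][2] = 5 + 7 = 12) = -2 (attained at k = 0)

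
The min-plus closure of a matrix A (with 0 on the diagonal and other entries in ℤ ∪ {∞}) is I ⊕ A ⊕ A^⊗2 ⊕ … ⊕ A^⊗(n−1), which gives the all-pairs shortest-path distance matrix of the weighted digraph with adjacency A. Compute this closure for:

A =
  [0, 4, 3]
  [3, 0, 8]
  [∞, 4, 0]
Closure =
  [0, 4, 3]
  [3, 0, 6]
  [7, 4, 0]

This is the Floyd-Warshall all-pairs shortest-path computation. For each intermediate vertex k = 0, 1, …, 2, update dist[i][j] ← min(dist[i][j], dist[i][k] + dist[k][j]). The final matrix gives, for each (i, j), the minimum total weight of any directed path from i to j (possibly empty when i = j).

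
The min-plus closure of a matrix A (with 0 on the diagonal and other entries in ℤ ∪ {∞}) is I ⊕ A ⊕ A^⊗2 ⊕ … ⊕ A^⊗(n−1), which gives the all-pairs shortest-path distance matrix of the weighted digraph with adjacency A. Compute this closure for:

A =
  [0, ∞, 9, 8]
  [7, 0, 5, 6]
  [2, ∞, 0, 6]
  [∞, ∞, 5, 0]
Closure =
  [0, ∞, 9, 8]
  [7, 0, 5, 6]
  [2, ∞, 0, 6]
  [7, ∞, 5, 0]

This is the Floyd-Warshall all-pairs shortest-path computation. For each intermediate vertex k = 0, 1, …, 3, update dist[i][j] ← min(dist[i][j], dist[i][k] + dist[k][j]). The final matrix gives, for each (i, j), the minimum total weight of any directed path from i to j (possibly empty when i = j).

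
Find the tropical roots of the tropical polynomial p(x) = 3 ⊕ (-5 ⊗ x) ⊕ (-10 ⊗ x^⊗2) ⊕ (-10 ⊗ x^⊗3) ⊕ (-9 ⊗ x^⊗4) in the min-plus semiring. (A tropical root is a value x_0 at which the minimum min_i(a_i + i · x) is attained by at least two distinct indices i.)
Roots: {-1, 0, 5, 8}

Each tropical root is a break point of the lower envelope of the lines y = a_i + i · x (there are 5 lines, with slopes 0, 1, ..., 4). Only the lines that attain the minimum somewhere contribute to roots; other lines are dominated. Here the surviving (envelope) indices are i = 4, i = 3, i = 2, i = 1, i = 0.
Intersections between consecutive envelope lines give the roots: for adjacent envelope indices i < j the intersection is x = (a_i − a_j) / (j − i). Reading off the sorted break points: {-1, 0, 5, 8}.
Verification: at each break x_0, at least two indices attain the minimum of min_i(a_i + i · x_0).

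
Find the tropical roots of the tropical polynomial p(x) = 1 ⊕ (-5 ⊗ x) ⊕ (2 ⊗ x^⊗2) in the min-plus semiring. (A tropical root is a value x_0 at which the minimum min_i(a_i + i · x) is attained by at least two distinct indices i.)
Roots: {-7, 6}

Each tropical root is a break point of the lower envelope of the lines y = a_i + i · x (there are 3 lines, with slopes 0, 1, ..., 2). Only the lines that attain the minimum somewhere contribute to roots; other lines are dominated. Here the surviving (envelope) indices are i = 2, i = 1, i = 0.
Intersections between consecutive envelope lines give the roots: for adjacent envelope indices i < j the intersection is x = (a_i − a_j) / (j − i). Reading off the sorted break points: {-7, 6}.
Verification: at each break x_0, at least two indices attain the minimum of min_i(a_i + i · x_0).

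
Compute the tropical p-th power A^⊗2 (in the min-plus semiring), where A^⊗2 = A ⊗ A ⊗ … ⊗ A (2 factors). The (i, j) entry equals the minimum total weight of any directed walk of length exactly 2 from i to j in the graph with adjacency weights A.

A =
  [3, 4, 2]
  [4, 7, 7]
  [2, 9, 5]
A^⊗2 =
  [4, 7, 5]
  [7, 8, 6]
  [5, 6, 4]

Each entry (A^⊗2)_ij equals the minimum over all length-2 walks i = v_0 → v_1 → … → v_2 = j of Σ_t A[v_t][v_{t+1}]. For example, for (i, j) = (0, 2) we minimise over 3 possible intermediate vertex sequences; the minimum is 5, attained along the walk 0 → 0 → 2.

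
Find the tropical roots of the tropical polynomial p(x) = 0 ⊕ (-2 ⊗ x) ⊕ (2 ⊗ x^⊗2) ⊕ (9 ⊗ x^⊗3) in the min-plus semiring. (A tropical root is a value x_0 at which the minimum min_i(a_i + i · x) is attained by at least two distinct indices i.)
Roots: {-7, -4, 2}

Each tropical root is a break point of the lower envelope of the lines y = a_i + i · x (there are 4 lines, with slopes 0, 1, ..., 3). Only the lines that attain the minimum somewhere contribute to roots; other lines are dominated. Here the surviving (envelope) indices are i = 3, i = 2, i = 1, i = 0.
Intersections between consecutive envelope lines give the roots: for adjacent envelope indices i < j the intersection is x = (a_i − a_j) / (j − i). Reading off the sorted break points: {-7, -4, 2}.
Verification: at each break x_0, at least two indices attain the minimum of min_i(a_i + i · x_0).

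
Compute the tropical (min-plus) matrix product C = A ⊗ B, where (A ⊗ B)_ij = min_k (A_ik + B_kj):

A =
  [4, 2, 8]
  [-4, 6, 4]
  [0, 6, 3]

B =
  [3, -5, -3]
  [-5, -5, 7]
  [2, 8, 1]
A ⊗ B =
  [-3, -3, 1]
  [-1, -9, -7]
  [1, -5, -3]

Apply the min-plus product entry-by-entry:
  C[0][0] = min over k of (A[0][0] + B[0][0] = 4 + 3 = 7, A[0][1] + B[1][0] = 2 + -5 = -3, A[0][2] + B[2][0] = 8 + 2 = 10) = -3 (attained at k = 1)
  C[0][1] = min over k of (A[0][0] + B[0][1] = 4 + -5 = -1, A[0][1] + B[1][1] = 2 + -5 = -3, A[0][2] + B[2][1] = 8 + 8 = 16) = -3 (attained at k = 1)
  C[0][2] = min over k of (A[0][0] + B[0][2] = 4 + -3 = 1, A[0][1] + B[1][2] = 2 + 7 = 9, A[0][2] + B[2][2] = 8 + 1 = 9) = 1 (attained at k = 0)
  C[1][0] = min over k of (A[1][0] + B[0][0] = -4 + 3 = -1, A[1][1] + B[1][0] = 6 + -5 = 1, A[1][2] + B[2][0] = 4 + 2 = 6) = -1 (attained at k = 0)
  C[1][1] = min over k of (A[1][0] + B[0][1] = -4 + -5 = -9, A[1][1] + B[1][1] = 6 + -5 = 1, A[1][2] + B[2][1] = 4 + 8 = 12) = -9 (attained at k = 0)
  C[1][2] = min over k of (A[1][0] + B[0][2] = -4 + -3 = -7, A[1][1] + B[1][2] = 6 + 7 = 13, A[1][2] + B[2][2] = 4 + 1 = 5) = -7 (attained at k = 0)
  C[2][0] = min over k of (A[2][0] + B[0][0] = 0 + 3 = 3, A[2][1] + B[1][0] = 6 + -5 = 1, A[2][2] + B[2][0] = 3 + 2 = 5) = 1 (attained at k = 1)
  C[2][1] = min over k of (A[2][0] + B[0][1] = 0 + -5 = -5, A[2][1] + B[1][1] = 6 + -5 = 1, A[2][2] + B[2][1] = 3 + 8 = 11) = -5 (attained at k = 0)
  C[2][2] = min over k of (A[2][0] + B[0][2] = 0 + -3 = -3, A[2][1] + B[1][2] = 6 + 7 = 13, A[2][2] + B[2][2] = 3 + 1 = 4) = -3 (attained at k = 0)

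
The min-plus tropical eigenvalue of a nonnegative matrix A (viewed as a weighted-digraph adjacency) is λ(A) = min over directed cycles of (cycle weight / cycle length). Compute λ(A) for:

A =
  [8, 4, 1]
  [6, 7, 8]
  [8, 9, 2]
λ(A) = 2

Enumerate directed cycles and compute their means (weight / length). Sample:
  cycle 0 → 0: weight = 8, length = 1, mean = 8/1 ≈ 8.000
  cycle 1 → 1: weight = 7, length = 1, mean = 7/1 ≈ 7.000
  cycle 2 → 2: weight = 2, length = 1, mean = 2/1 ≈ 2.000
  cycle 0 → 1 → 0: weight = 10, length = 2, mean = 10/2 ≈ 5.000
  cycle 0 → 2 → 0: weight = 9, length = 2, mean = 9/2 ≈ 4.500
  cycle 1 → 0 → 1: weight = 10, length = 2, mean = 10/2 ≈ 5.000
Minimum mean = 2.000, attained e.g. along the cycle 2 → 2 with weight 2 and length 1. So λ(A) = 2/1 = 2.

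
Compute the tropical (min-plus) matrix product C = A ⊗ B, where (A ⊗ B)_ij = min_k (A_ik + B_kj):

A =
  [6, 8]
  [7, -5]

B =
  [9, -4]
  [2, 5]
A ⊗ B =
  [10, 2]
  [-3, 0]

Apply the min-plus product entry-by-entry:
  C[0][0] = min over k of (A[0][0] + B[0][0] = 6 + 9 = 15, A[0][1] + B[1][0] = 8 + 2 = 10) = 10 (attained at k = 1)
  C[0][1] = min over k of (A[0][0] + B[0][1] = 6 + -4 = 2, A[0][1] + B[1][1] = 8 + 5 = 13) = 2 (attained at k = 0)
  C[1][0] = min over k of (A[1][0] + B[0][0] = 7 + 9 = 16, A[1][1] + B[1][0] = -5 + 2 = -3) = -3 (attained at k = 1)
  C[1][1] = min over k of (A[1][0] + B[0][1] = 7 + -4 = 3, A[1][1] + B[1][1] = -5 + 5 = 0) = 0 (attained at k = 1)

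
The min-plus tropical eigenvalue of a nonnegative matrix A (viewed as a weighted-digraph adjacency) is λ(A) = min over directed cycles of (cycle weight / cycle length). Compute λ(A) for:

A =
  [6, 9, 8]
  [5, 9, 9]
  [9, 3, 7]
λ(A) = 16/3

Enumerate directed cycles and compute their means (weight / length). Sample:
  cycle 0 → 0: weight = 6, length = 1, mean = 6/1 ≈ 6.000
  cycle 1 → 1: weight = 9, length = 1, mean = 9/1 ≈ 9.000
  cycle 2 → 2: weight = 7, length = 1, mean = 7/1 ≈ 7.000
  cycle 0 → 1 → 0: weight = 14, length = 2, mean = 14/2 ≈ 7.000
  cycle 0 → 2 → 0: weight = 17, length = 2, mean = 17/2 ≈ 8.500
  cycle 1 → 0 → 1: weight = 14, length = 2, mean = 14/2 ≈ 7.000
Minimum mean = 5.333, attained e.g. along the cycle 0 → 2 → 1 → 0 with weight 16 and length 3. So λ(A) = 16/3 = 16/3.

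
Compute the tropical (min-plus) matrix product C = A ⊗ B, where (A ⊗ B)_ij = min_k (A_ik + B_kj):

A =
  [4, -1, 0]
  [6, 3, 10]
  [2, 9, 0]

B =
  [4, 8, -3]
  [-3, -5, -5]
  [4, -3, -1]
A ⊗ B =
  [-4, -6, -6]
  [0, -2, -2]
  [4, -3, -1]

Apply the min-plus product entry-by-entry:
  C[0][0] = min over k of (A[0][0] + B[0][0] = 4 + 4 = 8, A[0][1] + B[1][0] = -1 + -3 = -4, A[0][2] + B[2][0] = 0 + 4 = 4) = -4 (attained at k = 1)
  C[0][1] = min over k of (A[0][0] + B[0][1] = 4 + 8 = 12, A[0][1] + B[1][1] = -1 + -5 = -6, A[0][2] + B[2][1] = 0 + -3 = -3) = -6 (attained at k = 1)
  C[0][2] = min over k of (A[0][0] + B[0][2] = 4 + -3 = 1, A[0][1] + B[1][2] = -1 + -5 = -6, A[0][2] + B[2][2] = 0 + -1 = -1) = -6 (attained at k = 1)
  C[1][0] = min over k of (A[1][0] + B[0][0] = 6 + 4 = 10, A[1][1] + B[1][0] = 3 + -3 = 0, A[1][2] + B[2][0] = 10 + 4 = 14) = 0 (attained at k = 1)
  C[1][1] = min over k of (A[1][0] + B[0][1] = 6 + 8 = 14, A[1][1] + B[1][1] = 3 + -5 = -2, A[1][2] + B[2][1] = 10 + -3 = 7) = -2 (attained at k = 1)
  C[1][2] = min over k of (A[1][0] + B[0][2] = 6 + -3 = 3, A[1][1] + B[1][2] = 3 + -5 = -2, A[1][2] + B[2][2] = 10 + -1 = 9) = -2 (attained at k = 1)
  C[2][0] = min over k of (A[2][0] + B[0][0] = 2 + 4 = 6, A[2][1] + B[1][0] = 9 + -3 = 6, A[2][2] + B[2][0] = 0 + 4 = 4) = 4 (attained at k = 2)
  C[2][1] = min over k of (A[2][0] + B[0][1] = 2 + 8 = 10, A[2][1] + B[1][1] = 9 + -5 = 4, A[2][2] + B[2][1] = 0 + -3 = -3) = -3 (attained at k = 2)
  C[2][2] = min over k of (A[2][0] + B[0][2] = 2 + -3 = -1, A[2][1] + B[1][2] = 9 + -5 = 4, A[2][2] + B[2][2] = 0 + -1 = -1) = -1 (attained at k = 0)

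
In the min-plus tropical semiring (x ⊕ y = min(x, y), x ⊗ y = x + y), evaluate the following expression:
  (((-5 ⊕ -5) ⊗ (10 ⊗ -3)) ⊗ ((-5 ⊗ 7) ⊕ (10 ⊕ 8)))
(((-5 ⊕ -5) ⊗ (10 ⊗ -3)) ⊗ ((-5 ⊗ 7) ⊕ (10 ⊕ 8))) = 4

Expand innermost to outermost. Recall ⊕ takes the minimum of its arguments and ⊗ takes their sum. Working out the expression (((-5 ⊕ -5) ⊗ (10 ⊗ -3)) ⊗ ((-5 ⊗ 7) ⊕ (10 ⊕ 8))) gives 4.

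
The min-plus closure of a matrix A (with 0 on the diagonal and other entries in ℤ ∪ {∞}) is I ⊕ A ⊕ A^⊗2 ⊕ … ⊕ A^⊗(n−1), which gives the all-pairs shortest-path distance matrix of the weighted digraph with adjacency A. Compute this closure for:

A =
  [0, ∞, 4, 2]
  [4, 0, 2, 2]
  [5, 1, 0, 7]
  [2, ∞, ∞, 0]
Closure =
  [0, 5, 4, 2]
  [4, 0, 2, 2]
  [5, 1, 0, 3]
  [2, 7, 6, 0]

This is the Floyd-Warshall all-pairs shortest-path computation. For each intermediate vertex k = 0, 1, …, 3, update dist[i][j] ← min(dist[i][j], dist[i][k] + dist[k][j]). The final matrix gives, for each (i, j), the minimum total weight of any directed path from i to j (possibly empty when i = j).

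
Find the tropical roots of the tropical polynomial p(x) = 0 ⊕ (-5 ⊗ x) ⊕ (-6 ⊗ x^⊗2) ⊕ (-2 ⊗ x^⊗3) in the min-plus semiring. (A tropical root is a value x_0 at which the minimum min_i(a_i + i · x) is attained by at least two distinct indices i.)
Roots: {-4, 1, 5}

Each tropical root is a break point of the lower envelope of the lines y = a_i + i · x (there are 4 lines, with slopes 0, 1, ..., 3). Only the lines that attain the minimum somewhere contribute to roots; other lines are dominated. Here the surviving (envelope) indices are i = 3, i = 2, i = 1, i = 0.
Intersections between consecutive envelope lines give the roots: for adjacent envelope indices i < j the intersection is x = (a_i − a_j) / (j − i). Reading off the sorted break points: {-4, 1, 5}.
Verification: at each break x_0, at least two indices attain the minimum of min_i(a_i + i · x_0).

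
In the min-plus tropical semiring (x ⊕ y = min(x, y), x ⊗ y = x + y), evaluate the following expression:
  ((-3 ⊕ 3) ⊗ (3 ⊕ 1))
((-3 ⊕ 3) ⊗ (3 ⊕ 1)) = -2

Expand innermost to outermost. Recall ⊕ takes the minimum of its arguments and ⊗ takes their sum. Working out the expression ((-3 ⊕ 3) ⊗ (3 ⊕ 1)) gives -2.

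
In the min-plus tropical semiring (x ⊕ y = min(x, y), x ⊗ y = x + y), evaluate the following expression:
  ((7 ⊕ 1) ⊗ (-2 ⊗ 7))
((7 ⊕ 1) ⊗ (-2 ⊗ 7)) = 6

Expand innermost to outermost. Recall ⊕ takes the minimum of its arguments and ⊗ takes their sum. Working out the expression ((7 ⊕ 1) ⊗ (-2 ⊗ 7)) gives 6.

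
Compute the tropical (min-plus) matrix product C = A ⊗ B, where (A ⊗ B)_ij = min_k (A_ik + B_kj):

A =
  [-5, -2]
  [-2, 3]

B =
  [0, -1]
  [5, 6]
A ⊗ B =
  [-5, -6]
  [-2, -3]

Apply the min-plus product entry-by-entry:
  C[0][0] = min over k of (A[0][0] + B[0][0] = -5 + 0 = -5, A[0][1] + B[1][0] = -2 + 5 = 3) = -5 (attained at k = 0)
  C[0][1] = min over k of (A[0][0] + B[0][1] = -5 + -1 = -6, A[0][1] + B[1][1] = -2 + 6 = 4) = -6 (attained at k = 0)
  C[1][0] = min over k of (A[1][0] + B[0][0] = -2 + 0 = -2, A[1][1] + B[1][0] = 3 + 5 = 8) = -2 (attained at k = 0)
  C[1][1] = min over k of (A[1][0] + B[0][1] = -2 + -1 = -3, A[1][1] + B[1][1] = 3 + 6 = 9) = -3 (attained at k = 0)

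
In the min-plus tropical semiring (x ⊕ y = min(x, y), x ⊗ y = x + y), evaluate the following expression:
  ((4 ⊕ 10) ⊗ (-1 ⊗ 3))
((4 ⊕ 10) ⊗ (-1 ⊗ 3)) = 6

Expand innermost to outermost. Recall ⊕ takes the minimum of its arguments and ⊗ takes their sum. Working out the expression ((4 ⊕ 10) ⊗ (-1 ⊗ 3)) gives 6.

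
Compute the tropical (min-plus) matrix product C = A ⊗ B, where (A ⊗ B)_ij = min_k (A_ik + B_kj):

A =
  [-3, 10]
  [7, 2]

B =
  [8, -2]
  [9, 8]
A ⊗ B =
  [5, -5]
  [11, 5]

Apply the min-plus product entry-by-entry:
  C[0][0] = min over k of (A[0][0] + B[0][0] = -3 + 8 = 5, A[0][1] + B[1][0] = 10 + 9 = 19) = 5 (attained at k = 0)
  C[0][1] = min over k of (A[0][0] + B[0][1] = -3 + -2 = -5, A[0][1] + B[1][1] = 10 + 8 = 18) = -5 (attained at k = 0)
  C[1][0] = min over k of (A[1][0] + B[0][0] = 7 + 8 = 15, A[1][1] + B[1][0] = 2 + 9 = 11) = 11 (attained at k = 1)
  C[1][1] = min over k of (A[1][0] + B[0][1] = 7 + -2 = 5, A[1][1] + B[1][1] = 2 + 8 = 10) = 5 (attained at k = 0)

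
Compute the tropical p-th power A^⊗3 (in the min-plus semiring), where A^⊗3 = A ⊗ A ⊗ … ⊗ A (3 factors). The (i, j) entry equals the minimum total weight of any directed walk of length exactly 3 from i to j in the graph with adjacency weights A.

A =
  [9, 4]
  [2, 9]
A^⊗3 =
  [15, 10]
  [8, 15]

Each entry (A^⊗3)_ij equals the minimum over all length-3 walks i = v_0 → v_1 → … → v_3 = j of Σ_t A[v_t][v_{t+1}]. For example, for (i, j) = (0, 1) we minimise over 4 possible intermediate vertex sequences; the minimum is 10, attained along the walk 0 → 1 → 0 → 1.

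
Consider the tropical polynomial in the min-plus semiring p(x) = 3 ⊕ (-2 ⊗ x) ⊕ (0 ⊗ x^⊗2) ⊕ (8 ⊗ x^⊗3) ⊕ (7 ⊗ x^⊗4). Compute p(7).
p(7) = 3

A tropical monomial a ⊗ x^⊗i evaluates to a + i · x. Evaluating each term at x = 7:
  Term 0 contributes 3 + 0 · 7 = 3
  Term 1 contributes -2 + 1 · 7 = 5
  Term 2 contributes 0 + 2 · 7 = 14
  Term 3 contributes 8 + 3 · 7 = 29
  Term 4 contributes 7 + 4 · 7 = 35
p(7) = ⊕ of these = min[3, 5, 14, 29, 35] = 3.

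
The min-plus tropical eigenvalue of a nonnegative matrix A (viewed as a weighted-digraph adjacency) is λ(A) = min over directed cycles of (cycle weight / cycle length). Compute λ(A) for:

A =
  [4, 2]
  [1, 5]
λ(A) = 3/2

Enumerate directed cycles and compute their means (weight / length). Sample:
  cycle 0 → 0: weight = 4, length = 1, mean = 4/1 ≈ 4.000
  cycle 1 → 1: weight = 5, length = 1, mean = 5/1 ≈ 5.000
  cycle 0 → 1 → 0: weight = 3, length = 2, mean = 3/2 ≈ 1.500
  cycle 1 → 0 → 1: weight = 3, length = 2, mean = 3/2 ≈ 1.500
Minimum mean = 1.500, attained e.g. along the cycle 0 → 1 → 0 with weight 3 and length 2. So λ(A) = 3/2 = 3/2.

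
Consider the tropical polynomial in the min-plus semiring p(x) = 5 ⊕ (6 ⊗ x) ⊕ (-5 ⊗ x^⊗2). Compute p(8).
p(8) = 5

A tropical monomial a ⊗ x^⊗i evaluates to a + i · x. Evaluating each term at x = 8:
  Term 0 contributes 5 + 0 · 8 = 5
  Term 1 contributes 6 + 1 · 8 = 14
  Term 2 contributes -5 + 2 · 8 = 11
p(8) = ⊕ of these = min[5, 14, 11] = 5.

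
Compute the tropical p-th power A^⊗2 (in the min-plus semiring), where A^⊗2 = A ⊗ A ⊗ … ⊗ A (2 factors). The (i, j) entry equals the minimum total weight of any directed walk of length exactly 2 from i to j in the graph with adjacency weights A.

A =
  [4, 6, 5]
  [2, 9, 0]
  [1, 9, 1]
A^⊗2 =
  [6, 10, 6]
  [1, 8, 1]
  [2, 7, 2]

Each entry (A^⊗2)_ij equals the minimum over all length-2 walks i = v_0 → v_1 → … → v_2 = j of Σ_t A[v_t][v_{t+1}]. For example, for (i, j) = (0, 2) we minimise over 3 possible intermediate vertex sequences; the minimum is 6, attained along the walk 0 → 1 → 2.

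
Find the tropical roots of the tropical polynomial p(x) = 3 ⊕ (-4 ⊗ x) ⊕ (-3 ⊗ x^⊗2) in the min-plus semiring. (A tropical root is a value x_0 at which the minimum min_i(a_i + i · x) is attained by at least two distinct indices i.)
Roots: {-1, 7}

Each tropical root is a break point of the lower envelope of the lines y = a_i + i · x (there are 3 lines, with slopes 0, 1, ..., 2). Only the lines that attain the minimum somewhere contribute to roots; other lines are dominated. Here the surviving (envelope) indices are i = 2, i = 1, i = 0.
Intersections between consecutive envelope lines give the roots: for adjacent envelope indices i < j the intersection is x = (a_i − a_j) / (j − i). Reading off the sorted break points: {-1, 7}.
Verification: at each break x_0, at least two indices attain the minimum of min_i(a_i + i · x_0).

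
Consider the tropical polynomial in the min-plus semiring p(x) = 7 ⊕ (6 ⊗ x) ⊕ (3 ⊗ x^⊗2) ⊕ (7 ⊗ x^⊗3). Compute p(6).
p(6) = 7

A tropical monomial a ⊗ x^⊗i evaluates to a + i · x. Evaluating each term at x = 6:
  Term 0 contributes 7 + 0 · 6 = 7
  Term 1 contributes 6 + 1 · 6 = 12
  Term 2 contributes 3 + 2 · 6 = 15
  Term 3 contributes 7 + 3 · 6 = 25
p(6) = ⊕ of these = min[7, 12, 15, 25] = 7.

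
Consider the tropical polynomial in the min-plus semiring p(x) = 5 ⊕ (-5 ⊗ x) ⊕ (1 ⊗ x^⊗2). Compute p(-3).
p(-3) = -8

A tropical monomial a ⊗ x^⊗i evaluates to a + i · x. Evaluating each term at x = -3:
  Term 0 contributes 5 + 0 · -3 = 5
  Term 1 contributes -5 + 1 · -3 = -8
  Term 2 contributes 1 + 2 · -3 = -5
p(-3) = ⊕ of these = min[5, -8, -5] = -8.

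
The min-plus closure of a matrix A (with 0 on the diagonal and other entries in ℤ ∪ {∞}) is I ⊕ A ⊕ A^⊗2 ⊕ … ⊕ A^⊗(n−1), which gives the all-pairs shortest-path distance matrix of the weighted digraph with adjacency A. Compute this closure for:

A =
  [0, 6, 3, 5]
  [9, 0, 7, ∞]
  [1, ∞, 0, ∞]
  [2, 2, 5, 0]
Closure =
  [0, 6, 3, 5]
  [8, 0, 7, 13]
  [1, 7, 0, 6]
  [2, 2, 5, 0]

This is the Floyd-Warshall all-pairs shortest-path computation. For each intermediate vertex k = 0, 1, …, 3, update dist[i][j] ← min(dist[i][j], dist[i][k] + dist[k][j]). The final matrix gives, for each (i, j), the minimum total weight of any directed path from i to j (possibly empty when i = j).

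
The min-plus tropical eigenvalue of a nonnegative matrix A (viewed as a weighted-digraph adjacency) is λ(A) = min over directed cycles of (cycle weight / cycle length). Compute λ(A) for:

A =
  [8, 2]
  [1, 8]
λ(A) = 3/2

Enumerate directed cycles and compute their means (weight / length). Sample:
  cycle 0 → 0: weight = 8, length = 1, mean = 8/1 ≈ 8.000
  cycle 1 → 1: weight = 8, length = 1, mean = 8/1 ≈ 8.000
  cycle 0 → 1 → 0: weight = 3, length = 2, mean = 3/2 ≈ 1.500
  cycle 1 → 0 → 1: weight = 3, length = 2, mean = 3/2 ≈ 1.500
Minimum mean = 1.500, attained e.g. along the cycle 0 → 1 → 0 with weight 3 and length 2. So λ(A) = 3/2 = 3/2.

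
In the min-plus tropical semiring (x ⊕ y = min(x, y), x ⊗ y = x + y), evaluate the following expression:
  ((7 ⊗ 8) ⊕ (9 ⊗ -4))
((7 ⊗ 8) ⊕ (9 ⊗ -4)) = 5

Expand innermost to outermost. Recall ⊕ takes the minimum of its arguments and ⊗ takes their sum. Working out the expression ((7 ⊗ 8) ⊕ (9 ⊗ -4)) gives 5.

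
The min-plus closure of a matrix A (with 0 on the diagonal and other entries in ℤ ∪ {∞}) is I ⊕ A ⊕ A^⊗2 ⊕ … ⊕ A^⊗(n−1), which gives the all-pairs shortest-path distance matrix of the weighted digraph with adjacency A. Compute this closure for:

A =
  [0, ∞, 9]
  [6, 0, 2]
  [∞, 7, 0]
Closure =
  [0, 16, 9]
  [6, 0, 2]
  [13, 7, 0]

This is the Floyd-Warshall all-pairs shortest-path computation. For each intermediate vertex k = 0, 1, …, 2, update dist[i][j] ← min(dist[i][j], dist[i][k] + dist[k][j]). The final matrix gives, for each (i, j), the minimum total weight of any directed path from i to j (possibly empty when i = j).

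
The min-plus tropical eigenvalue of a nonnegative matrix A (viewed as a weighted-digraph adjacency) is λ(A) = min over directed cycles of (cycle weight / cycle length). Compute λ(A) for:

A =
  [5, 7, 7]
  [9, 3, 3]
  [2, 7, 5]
λ(A) = 3

Enumerate directed cycles and compute their means (weight / length). Sample:
  cycle 0 → 0: weight = 5, length = 1, mean = 5/1 ≈ 5.000
  cycle 1 → 1: weight = 3, length = 1, mean = 3/1 ≈ 3.000
  cycle 2 → 2: weight = 5, length = 1, mean = 5/1 ≈ 5.000
  cycle 0 → 1 → 0: weight = 16, length = 2, mean = 16/2 ≈ 8.000
  cycle 0 → 2 → 0: weight = 9, length = 2, mean = 9/2 ≈ 4.500
  cycle 1 → 0 → 1: weight = 16, length = 2, mean = 16/2 ≈ 8.000
Minimum mean = 3.000, attained e.g. along the cycle 1 → 1 with weight 3 and length 1. So λ(A) = 3/1 = 3.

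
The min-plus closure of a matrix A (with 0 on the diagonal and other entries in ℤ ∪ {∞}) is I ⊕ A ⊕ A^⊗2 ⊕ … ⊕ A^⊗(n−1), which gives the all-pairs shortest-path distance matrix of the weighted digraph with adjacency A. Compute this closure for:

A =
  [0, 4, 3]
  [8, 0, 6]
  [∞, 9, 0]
Closure =
  [0, 4, 3]
  [8, 0, 6]
  [17, 9, 0]

This is the Floyd-Warshall all-pairs shortest-path computation. For each intermediate vertex k = 0, 1, …, 2, update dist[i][j] ← min(dist[i][j], dist[i][k] + dist[k][j]). The final matrix gives, for each (i, j), the minimum total weight of any directed path from i to j (possibly empty when i = j).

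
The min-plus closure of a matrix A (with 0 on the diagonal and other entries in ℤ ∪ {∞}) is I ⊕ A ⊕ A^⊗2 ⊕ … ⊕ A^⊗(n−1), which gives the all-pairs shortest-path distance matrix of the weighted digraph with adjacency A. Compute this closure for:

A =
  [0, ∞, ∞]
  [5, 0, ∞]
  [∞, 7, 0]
Closure =
  [0, ∞, ∞]
  [5, 0, ∞]
  [12, 7, 0]

This is the Floyd-Warshall all-pairs shortest-path computation. For each intermediate vertex k = 0, 1, …, 2, update dist[i][j] ← min(dist[i][j], dist[i][k] + dist[k][j]). The final matrix gives, for each (i, j), the minimum total weight of any directed path from i to j (possibly empty when i = j).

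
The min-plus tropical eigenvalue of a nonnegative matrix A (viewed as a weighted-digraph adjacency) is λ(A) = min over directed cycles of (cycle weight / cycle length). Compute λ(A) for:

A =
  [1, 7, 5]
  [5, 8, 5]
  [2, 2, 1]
λ(A) = 1

Enumerate directed cycles and compute their means (weight / length). Sample:
  cycle 0 → 0: weight = 1, length = 1, mean = 1/1 ≈ 1.000
  cycle 1 → 1: weight = 8, length = 1, mean = 8/1 ≈ 8.000
  cycle 2 → 2: weight = 1, length = 1, mean = 1/1 ≈ 1.000
  cycle 0 → 1 → 0: weight = 12, length = 2, mean = 12/2 ≈ 6.000
  cycle 0 → 2 → 0: weight = 7, length = 2, mean = 7/2 ≈ 3.500
  cycle 1 → 0 → 1: weight = 12, length = 2, mean = 12/2 ≈ 6.000
Minimum mean = 1.000, attained e.g. along the cycle 0 → 0 with weight 1 and length 1. So λ(A) = 1/1 = 1.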